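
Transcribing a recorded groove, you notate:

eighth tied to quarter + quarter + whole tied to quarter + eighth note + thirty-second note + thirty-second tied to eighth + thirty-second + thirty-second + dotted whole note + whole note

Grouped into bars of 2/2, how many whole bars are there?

One bar of 2/2 = 32 thirty-second notes.
Working in thirty-second notes: eighth tied to quarter (eighth + quarter) = 12; quarter = 8; whole tied to quarter (whole + quarter) = 40; eighth note = 4; thirty-second note = 1; thirty-second tied to eighth (thirty-second + eighth) = 5; thirty-second = 1; thirty-second = 1; dotted whole note = 48; whole note = 32.
Total: 12 + 8 + 40 + 4 + 1 + 5 + 1 + 1 + 48 + 32 = 152.
152 ÷ 32 = 4 complete bars with 24 left over.

4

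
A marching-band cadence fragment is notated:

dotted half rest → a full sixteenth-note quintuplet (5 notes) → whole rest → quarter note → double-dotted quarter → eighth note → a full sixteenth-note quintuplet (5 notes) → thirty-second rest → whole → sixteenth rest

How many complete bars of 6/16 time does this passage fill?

One bar of 6/16 = 12 thirty-second notes.
Working in thirty-second notes: dotted half rest = 24; a full sixteenth-note quintuplet (5 notes) (five quintuplet sixteenths span one quarter) = 8; whole rest = 32; quarter note = 8; double-dotted quarter = 14; eighth note = 4; a full sixteenth-note quintuplet (5 notes) (five quintuplet sixteenths span one quarter) = 8; thirty-second rest = 1; whole = 32; sixteenth rest = 2.
Adding: 24 + 8 + 32 + 8 + 14 + 4 + 8 + 1 + 32 + 2 = 133.
133 ÷ 12 = 11 complete bars with 1 left over.

11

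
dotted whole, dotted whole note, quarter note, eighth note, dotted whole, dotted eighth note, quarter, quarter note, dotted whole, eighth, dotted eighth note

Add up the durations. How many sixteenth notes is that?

118

In sixteenth notes: dotted whole = 24; dotted whole note = 24; quarter note = 4; eighth note = 2; dotted whole = 24; dotted eighth note = 3; quarter = 4; quarter note = 4; dotted whole = 24; eighth = 2; dotted eighth note = 3.
Adding: 24 + 24 + 4 + 2 + 24 + 3 + 4 + 4 + 24 + 2 + 3 = 118 sixteenth notes.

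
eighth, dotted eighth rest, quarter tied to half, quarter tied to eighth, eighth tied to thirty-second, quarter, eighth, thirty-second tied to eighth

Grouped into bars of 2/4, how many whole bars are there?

4

One bar of 2/4 = 16 thirty-second notes.
Convert each value to thirty-second notes: eighth = 4; dotted eighth rest = 6; quarter tied to half (quarter + half) = 24; quarter tied to eighth (quarter + eighth) = 12; eighth tied to thirty-second (eighth + thirty-second) = 5; quarter = 8; eighth = 4; thirty-second tied to eighth (thirty-second + eighth) = 5.
Sum: 4 + 6 + 24 + 12 + 5 + 8 + 4 + 5 = 68.
68 ÷ 16 = 4 complete bars with 4 left over.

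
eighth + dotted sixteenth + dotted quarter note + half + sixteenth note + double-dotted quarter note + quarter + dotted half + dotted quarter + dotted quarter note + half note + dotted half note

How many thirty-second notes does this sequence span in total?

Convert each value to thirty-second notes: eighth = 4; dotted sixteenth = 3; dotted quarter note = 12; half = 16; sixteenth note = 2; double-dotted quarter note = 14; quarter = 8; dotted half = 24; dotted quarter = 12; dotted quarter note = 12; half note = 16; dotted half note = 24.
Total: 4 + 3 + 12 + 16 + 2 + 14 + 8 + 24 + 12 + 12 + 16 + 24 = 147 thirty-second notes.

147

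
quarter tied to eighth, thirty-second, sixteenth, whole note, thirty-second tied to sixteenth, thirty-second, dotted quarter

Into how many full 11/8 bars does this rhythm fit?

One bar of 11/8 = 44 thirty-second notes.
Express everything in thirty-second notes: quarter tied to eighth (quarter + eighth) = 12; thirty-second = 1; sixteenth = 2; whole note = 32; thirty-second tied to sixteenth (thirty-second + sixteenth) = 3; thirty-second = 1; dotted quarter = 12.
Adding: 12 + 1 + 2 + 32 + 3 + 1 + 12 = 63.
63 ÷ 44 = 1 complete bar with 19 left over.

1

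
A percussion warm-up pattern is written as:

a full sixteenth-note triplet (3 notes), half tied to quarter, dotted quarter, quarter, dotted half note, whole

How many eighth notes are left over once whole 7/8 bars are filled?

One bar of 7/8 = 7 eighth notes.
Express everything in eighth notes: a full sixteenth-note triplet (3 notes) (three triplet sixteenths span one eighth) = 1; half tied to quarter (half + quarter) = 6; dotted quarter = 3; quarter = 2; dotted half note = 6; whole = 8.
Altogether 1 + 6 + 3 + 2 + 6 + 8 = 26.
26 ÷ 7 = 3 complete bars with 5 eighth notes remaining.

5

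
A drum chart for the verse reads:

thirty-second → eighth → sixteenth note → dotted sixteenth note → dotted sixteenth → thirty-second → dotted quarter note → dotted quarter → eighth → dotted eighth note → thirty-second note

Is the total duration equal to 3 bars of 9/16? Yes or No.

No

One bar of 9/16 = 18 thirty-second notes, so 3 bars = 54.
Convert each value to thirty-second notes: thirty-second = 1; eighth = 4; sixteenth note = 2; dotted sixteenth note = 3; dotted sixteenth = 3; thirty-second = 1; dotted quarter note = 12; dotted quarter = 12; eighth = 4; dotted eighth note = 6; thirty-second note = 1.
Adding: 1 + 4 + 2 + 3 + 3 + 1 + 12 + 12 + 4 + 6 + 1 = 49.
49 falls short of 54, so the answer is No.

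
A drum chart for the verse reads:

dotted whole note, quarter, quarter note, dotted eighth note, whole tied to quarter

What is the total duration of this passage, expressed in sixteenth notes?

55

Convert each value to sixteenth notes: dotted whole note = 24; quarter = 4; quarter note = 4; dotted eighth note = 3; whole tied to quarter (whole + quarter) = 20.
Sum: 24 + 4 + 4 + 3 + 20 = 55 sixteenth notes.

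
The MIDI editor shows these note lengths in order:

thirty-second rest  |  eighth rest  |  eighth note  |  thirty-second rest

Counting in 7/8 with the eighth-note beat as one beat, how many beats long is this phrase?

One eighth-note beat = 4 thirty-second notes.
Express everything in thirty-second notes: thirty-second rest = 1; eighth rest = 4; eighth note = 4; thirty-second rest = 1.
Altogether 1 + 4 + 4 + 1 = 10.
10 ÷ 4 = 2.5 beats.

2.5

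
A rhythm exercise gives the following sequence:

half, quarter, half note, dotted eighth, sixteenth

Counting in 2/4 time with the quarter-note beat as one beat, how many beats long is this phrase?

One quarter-note beat = 4 sixteenth notes.
In sixteenth notes: half = 8; quarter = 4; half note = 8; dotted eighth = 3; sixteenth = 1.
Total: 8 + 4 + 8 + 3 + 1 = 24.
24 ÷ 4 = 6 beats.

6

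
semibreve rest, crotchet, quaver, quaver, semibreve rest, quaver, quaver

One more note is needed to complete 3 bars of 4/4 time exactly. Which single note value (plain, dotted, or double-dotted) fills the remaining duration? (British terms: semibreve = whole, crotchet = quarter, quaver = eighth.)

3 bars of 4/4 = 24 eighth notes.
In eighth notes: semibreve rest = 8; crotchet = 2; quaver = 1; quaver = 1; semibreve rest = 8; quaver = 1; quaver = 1.
Sum: 8 + 2 + 1 + 1 + 8 + 1 + 1 = 22.
Remaining: 24 − 22 = 2 eighth notes, which is a quarter note.

quarter note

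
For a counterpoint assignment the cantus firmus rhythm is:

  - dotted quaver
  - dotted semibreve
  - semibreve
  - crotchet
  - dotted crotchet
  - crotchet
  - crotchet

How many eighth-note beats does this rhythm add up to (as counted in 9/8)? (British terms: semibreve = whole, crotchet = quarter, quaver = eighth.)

One eighth-note beat = 2 sixteenth notes.
In sixteenth notes: dotted quaver = 3; dotted semibreve = 24; semibreve = 16; crotchet = 4; dotted crotchet = 6; crotchet = 4; crotchet = 4.
Adding: 3 + 24 + 16 + 4 + 6 + 4 + 4 = 61.
61 ÷ 2 = 30.5 beats.

30.5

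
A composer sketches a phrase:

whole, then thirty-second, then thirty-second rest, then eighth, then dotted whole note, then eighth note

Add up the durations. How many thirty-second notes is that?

Each duration in thirty-second notes: whole = 32; thirty-second = 1; thirty-second rest = 1; eighth = 4; dotted whole note = 48; eighth note = 4.
Altogether 32 + 1 + 1 + 4 + 48 + 4 = 90 thirty-second notes.

90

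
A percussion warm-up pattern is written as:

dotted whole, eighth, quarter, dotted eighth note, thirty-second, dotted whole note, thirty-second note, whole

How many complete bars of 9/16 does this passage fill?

8

One bar of 9/16 = 18 thirty-second notes.
Express everything in thirty-second notes: dotted whole = 48; eighth = 4; quarter = 8; dotted eighth note = 6; thirty-second = 1; dotted whole note = 48; thirty-second note = 1; whole = 32.
Adding: 48 + 4 + 8 + 6 + 1 + 48 + 1 + 32 = 148.
148 ÷ 18 = 8 complete bars with 4 left over.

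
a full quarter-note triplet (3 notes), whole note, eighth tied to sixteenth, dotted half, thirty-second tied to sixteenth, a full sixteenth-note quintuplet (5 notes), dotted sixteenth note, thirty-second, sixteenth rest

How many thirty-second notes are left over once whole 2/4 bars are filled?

15

One bar of 2/4 = 16 thirty-second notes.
In thirty-second notes: a full quarter-note triplet (3 notes) (three triplet quarters span one half) = 16; whole note = 32; eighth tied to sixteenth (eighth + sixteenth) = 6; dotted half = 24; thirty-second tied to sixteenth (thirty-second + sixteenth) = 3; a full sixteenth-note quintuplet (5 notes) (five quintuplet sixteenths span one quarter) = 8; dotted sixteenth note = 3; thirty-second = 1; sixteenth rest = 2.
Adding: 16 + 32 + 6 + 24 + 3 + 8 + 3 + 1 + 2 = 95.
95 ÷ 16 = 5 complete bars with 15 thirty-second notes remaining.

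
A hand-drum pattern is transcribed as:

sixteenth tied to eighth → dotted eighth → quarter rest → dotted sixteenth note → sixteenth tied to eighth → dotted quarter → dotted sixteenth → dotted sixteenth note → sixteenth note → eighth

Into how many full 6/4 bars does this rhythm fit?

One bar of 6/4 = 48 thirty-second notes.
Working in thirty-second notes: sixteenth tied to eighth (sixteenth + eighth) = 6; dotted eighth = 6; quarter rest = 8; dotted sixteenth note = 3; sixteenth tied to eighth (sixteenth + eighth) = 6; dotted quarter = 12; dotted sixteenth = 3; dotted sixteenth note = 3; sixteenth note = 2; eighth = 4.
Altogether 6 + 6 + 8 + 3 + 6 + 12 + 3 + 3 + 2 + 4 = 53.
53 ÷ 48 = 1 complete bar with 5 left over.

1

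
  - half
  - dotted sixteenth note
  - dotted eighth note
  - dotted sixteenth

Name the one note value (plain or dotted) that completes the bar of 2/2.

The bar of 2/2 = 32 thirty-second notes.
Express everything in thirty-second notes: half = 16; dotted sixteenth note = 3; dotted eighth note = 6; dotted sixteenth = 3.
Sum: 16 + 3 + 6 + 3 = 28.
Remaining: 32 − 28 = 4 thirty-second notes, which is a eighth note.

eighth note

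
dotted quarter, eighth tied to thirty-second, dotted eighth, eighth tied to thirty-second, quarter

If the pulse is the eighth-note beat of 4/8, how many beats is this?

One eighth-note beat = 4 thirty-second notes.
Convert each value to thirty-second notes: dotted quarter = 12; eighth tied to thirty-second (eighth + thirty-second) = 5; dotted eighth = 6; eighth tied to thirty-second (eighth + thirty-second) = 5; quarter = 8.
Sum: 12 + 5 + 6 + 5 + 8 = 36.
36 ÷ 4 = 9 beats.

9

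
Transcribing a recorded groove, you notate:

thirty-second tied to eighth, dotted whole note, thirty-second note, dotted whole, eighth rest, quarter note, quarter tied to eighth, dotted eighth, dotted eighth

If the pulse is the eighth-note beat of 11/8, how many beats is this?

One eighth-note beat = 4 thirty-second notes.
Each duration in thirty-second notes: thirty-second tied to eighth (thirty-second + eighth) = 5; dotted whole note = 48; thirty-second note = 1; dotted whole = 48; eighth rest = 4; quarter note = 8; quarter tied to eighth (quarter + eighth) = 12; dotted eighth = 6; dotted eighth = 6.
Adding: 5 + 48 + 1 + 48 + 4 + 8 + 12 + 6 + 6 = 138.
138 ÷ 4 = 34.5 beats.

34.5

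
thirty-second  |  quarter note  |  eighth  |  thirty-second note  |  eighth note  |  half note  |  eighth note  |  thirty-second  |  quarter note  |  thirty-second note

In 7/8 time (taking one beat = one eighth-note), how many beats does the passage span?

12

One eighth-note beat = 4 thirty-second notes.
Convert each value to thirty-second notes: thirty-second = 1; quarter note = 8; eighth = 4; thirty-second note = 1; eighth note = 4; half note = 16; eighth note = 4; thirty-second = 1; quarter note = 8; thirty-second note = 1.
Sum: 1 + 8 + 4 + 1 + 4 + 16 + 4 + 1 + 8 + 1 = 48.
48 ÷ 4 = 12 beats.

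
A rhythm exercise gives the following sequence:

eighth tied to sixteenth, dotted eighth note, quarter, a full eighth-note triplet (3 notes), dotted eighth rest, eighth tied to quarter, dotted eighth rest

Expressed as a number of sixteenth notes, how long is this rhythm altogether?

26

Convert each value to sixteenth notes: eighth tied to sixteenth (eighth + sixteenth) = 3; dotted eighth note = 3; quarter = 4; a full eighth-note triplet (3 notes) (three triplet eighths span one quarter) = 4; dotted eighth rest = 3; eighth tied to quarter (eighth + quarter) = 6; dotted eighth rest = 3.
Sum: 3 + 3 + 4 + 4 + 3 + 6 + 3 = 26 sixteenth notes.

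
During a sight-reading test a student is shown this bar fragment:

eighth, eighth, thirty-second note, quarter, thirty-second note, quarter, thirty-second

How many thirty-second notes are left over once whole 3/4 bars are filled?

One bar of 3/4 = 24 thirty-second notes.
Each duration in thirty-second notes: eighth = 4; eighth = 4; thirty-second note = 1; quarter = 8; thirty-second note = 1; quarter = 8; thirty-second = 1.
Altogether 4 + 4 + 1 + 8 + 1 + 8 + 1 = 27.
27 ÷ 24 = 1 complete bar with 3 thirty-second notes remaining.

3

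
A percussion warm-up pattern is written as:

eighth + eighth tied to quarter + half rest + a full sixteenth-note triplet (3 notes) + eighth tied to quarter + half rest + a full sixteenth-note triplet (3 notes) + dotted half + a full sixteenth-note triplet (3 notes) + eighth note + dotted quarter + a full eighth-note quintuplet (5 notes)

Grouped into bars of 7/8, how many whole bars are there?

4

One bar of 7/8 = 7 eighth notes.
Convert each value to eighth notes: eighth = 1; eighth tied to quarter (eighth + quarter) = 3; half rest = 4; a full sixteenth-note triplet (3 notes) (three triplet sixteenths span one eighth) = 1; eighth tied to quarter (eighth + quarter) = 3; half rest = 4; a full sixteenth-note triplet (3 notes) (three triplet sixteenths span one eighth) = 1; dotted half = 6; a full sixteenth-note triplet (3 notes) (three triplet sixteenths span one eighth) = 1; eighth note = 1; dotted quarter = 3; a full eighth-note quintuplet (5 notes) (five quintuplet eighths span one half) = 4.
Total: 1 + 3 + 4 + 1 + 3 + 4 + 1 + 6 + 1 + 1 + 3 + 4 = 32.
32 ÷ 7 = 4 complete bars with 4 left over.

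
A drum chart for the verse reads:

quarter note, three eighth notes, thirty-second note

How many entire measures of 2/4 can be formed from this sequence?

1

One bar of 2/4 = 16 thirty-second notes.
Working in thirty-second notes: quarter note = 8; eighth note = 4; eighth note = 4; eighth note = 4; thirty-second note = 1.
Adding: 8 + 4 + 4 + 4 + 1 = 21.
21 ÷ 16 = 1 complete bar with 5 left over.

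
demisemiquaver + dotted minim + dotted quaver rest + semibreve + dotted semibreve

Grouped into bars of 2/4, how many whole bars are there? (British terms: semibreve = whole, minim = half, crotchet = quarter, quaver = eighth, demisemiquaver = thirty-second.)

One bar of 2/4 = 16 thirty-second notes.
In thirty-second notes: demisemiquaver = 1; dotted minim = 24; dotted quaver rest = 6; semibreve = 32; dotted semibreve = 48.
Adding: 1 + 24 + 6 + 32 + 48 = 111.
111 ÷ 16 = 6 complete bars with 15 left over.

6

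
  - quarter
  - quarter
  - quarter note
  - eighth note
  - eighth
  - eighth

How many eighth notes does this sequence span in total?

In eighth notes: quarter = 2; quarter = 2; quarter note = 2; eighth note = 1; eighth = 1; eighth = 1.
Total: 2 + 2 + 2 + 1 + 1 + 1 = 9 eighth notes.

9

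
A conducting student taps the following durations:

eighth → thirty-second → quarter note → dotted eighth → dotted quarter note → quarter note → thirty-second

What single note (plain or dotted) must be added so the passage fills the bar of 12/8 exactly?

quarter note

The bar of 12/8 = 48 thirty-second notes.
Each duration in thirty-second notes: eighth = 4; thirty-second = 1; quarter note = 8; dotted eighth = 6; dotted quarter note = 12; quarter note = 8; thirty-second = 1.
Sum: 4 + 1 + 8 + 6 + 12 + 8 + 1 = 40.
Remaining: 48 − 40 = 8 thirty-second notes, which is a quarter note.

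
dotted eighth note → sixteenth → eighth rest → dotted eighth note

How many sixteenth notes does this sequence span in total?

9

Working in sixteenth notes: dotted eighth note = 3; sixteenth = 1; eighth rest = 2; dotted eighth note = 3.
Adding: 3 + 1 + 2 + 3 = 9 sixteenth notes.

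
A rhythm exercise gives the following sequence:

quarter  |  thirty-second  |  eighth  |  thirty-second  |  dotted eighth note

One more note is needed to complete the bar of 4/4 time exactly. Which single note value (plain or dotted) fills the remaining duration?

dotted quarter note

The bar of 4/4 = 32 thirty-second notes.
In thirty-second notes: quarter = 8; thirty-second = 1; eighth = 4; thirty-second = 1; dotted eighth note = 6.
Altogether 8 + 1 + 4 + 1 + 6 = 20.
Remaining: 32 − 20 = 12 thirty-second notes, which is a dotted quarter note.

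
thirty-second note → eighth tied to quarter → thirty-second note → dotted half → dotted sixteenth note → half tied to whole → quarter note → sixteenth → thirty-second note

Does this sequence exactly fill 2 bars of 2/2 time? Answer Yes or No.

No

One bar of 2/2 = 32 thirty-second notes, so 2 bars = 64.
Convert each value to thirty-second notes: thirty-second note = 1; eighth tied to quarter (eighth + quarter) = 12; thirty-second note = 1; dotted half = 24; dotted sixteenth note = 3; half tied to whole (half + whole) = 48; quarter note = 8; sixteenth = 2; thirty-second note = 1.
Sum: 1 + 12 + 1 + 24 + 3 + 48 + 8 + 2 + 1 = 100.
100 exceeds 64, so the answer is No.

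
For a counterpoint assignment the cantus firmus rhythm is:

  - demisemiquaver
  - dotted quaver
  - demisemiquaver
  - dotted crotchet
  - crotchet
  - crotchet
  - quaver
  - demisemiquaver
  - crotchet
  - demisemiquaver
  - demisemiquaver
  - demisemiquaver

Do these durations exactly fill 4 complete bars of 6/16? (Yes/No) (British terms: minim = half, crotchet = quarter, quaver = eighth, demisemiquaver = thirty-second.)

No

One bar of 6/16 = 12 thirty-second notes, so 4 bars = 48.
Convert each value to thirty-second notes: demisemiquaver = 1; dotted quaver = 6; demisemiquaver = 1; dotted crotchet = 12; crotchet = 8; crotchet = 8; quaver = 4; demisemiquaver = 1; crotchet = 8; demisemiquaver = 1; demisemiquaver = 1; demisemiquaver = 1.
Total: 1 + 6 + 1 + 12 + 8 + 8 + 4 + 1 + 8 + 1 + 1 + 1 = 52.
52 exceeds 48, so the answer is No.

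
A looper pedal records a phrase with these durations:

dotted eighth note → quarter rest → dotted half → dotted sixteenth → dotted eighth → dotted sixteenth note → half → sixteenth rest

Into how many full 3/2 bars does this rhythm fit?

1

One bar of 3/2 = 48 thirty-second notes.
Convert each value to thirty-second notes: dotted eighth note = 6; quarter rest = 8; dotted half = 24; dotted sixteenth = 3; dotted eighth = 6; dotted sixteenth note = 3; half = 16; sixteenth rest = 2.
Total: 6 + 8 + 24 + 3 + 6 + 3 + 16 + 2 = 68.
68 ÷ 48 = 1 complete bar with 20 left over.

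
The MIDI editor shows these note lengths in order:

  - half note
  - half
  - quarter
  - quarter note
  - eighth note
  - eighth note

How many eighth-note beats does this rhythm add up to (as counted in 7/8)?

One eighth-note beat = 2 sixteenth notes.
Each duration in sixteenth notes: half note = 8; half = 8; quarter = 4; quarter note = 4; eighth note = 2; eighth note = 2.
Sum: 8 + 8 + 4 + 4 + 2 + 2 = 28.
28 ÷ 2 = 14 beats.

14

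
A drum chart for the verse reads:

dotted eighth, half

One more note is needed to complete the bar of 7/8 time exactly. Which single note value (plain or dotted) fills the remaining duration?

The bar of 7/8 = 14 sixteenth notes.
Each duration in sixteenth notes: dotted eighth = 3; half = 8.
Total: 3 + 8 = 11.
Remaining: 14 − 11 = 3 sixteenth notes, which is a dotted eighth note.

dotted eighth note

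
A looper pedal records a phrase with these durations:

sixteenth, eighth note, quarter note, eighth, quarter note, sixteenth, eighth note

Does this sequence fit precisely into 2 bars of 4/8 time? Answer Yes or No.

Yes

One bar of 4/8 = 8 sixteenth notes, so 2 bars = 16.
Each duration in sixteenth notes: sixteenth = 1; eighth note = 2; quarter note = 4; eighth = 2; quarter note = 4; sixteenth = 1; eighth note = 2.
Sum: 1 + 2 + 4 + 2 + 4 + 1 + 2 = 16.
16 equals 16, so the answer is Yes.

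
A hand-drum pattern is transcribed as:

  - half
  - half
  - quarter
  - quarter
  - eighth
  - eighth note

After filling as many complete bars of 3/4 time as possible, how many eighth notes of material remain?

2

One bar of 3/4 = 6 eighth notes.
Each duration in eighth notes: half = 4; half = 4; quarter = 2; quarter = 2; eighth = 1; eighth note = 1.
Sum: 4 + 4 + 2 + 2 + 1 + 1 = 14.
14 ÷ 6 = 2 complete bars with 2 eighth notes remaining.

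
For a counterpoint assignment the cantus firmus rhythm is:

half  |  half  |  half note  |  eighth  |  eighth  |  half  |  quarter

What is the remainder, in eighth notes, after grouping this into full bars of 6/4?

8

One bar of 6/4 = 12 eighth notes.
In eighth notes: half = 4; half = 4; half note = 4; eighth = 1; eighth = 1; half = 4; quarter = 2.
Total: 4 + 4 + 4 + 1 + 1 + 4 + 2 = 20.
20 ÷ 12 = 1 complete bar with 8 eighth notes remaining.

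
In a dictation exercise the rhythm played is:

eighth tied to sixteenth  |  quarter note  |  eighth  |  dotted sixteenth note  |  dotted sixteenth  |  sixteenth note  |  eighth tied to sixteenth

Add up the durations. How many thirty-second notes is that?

32

Working in thirty-second notes: eighth tied to sixteenth (eighth + sixteenth) = 6; quarter note = 8; eighth = 4; dotted sixteenth note = 3; dotted sixteenth = 3; sixteenth note = 2; eighth tied to sixteenth (eighth + sixteenth) = 6.
Altogether 6 + 8 + 4 + 3 + 3 + 2 + 6 = 32 thirty-second notes.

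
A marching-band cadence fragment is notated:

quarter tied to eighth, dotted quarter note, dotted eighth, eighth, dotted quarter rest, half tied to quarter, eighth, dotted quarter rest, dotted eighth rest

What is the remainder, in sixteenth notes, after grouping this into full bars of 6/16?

One bar of 6/16 = 6 sixteenth notes.
Working in sixteenth notes: quarter tied to eighth (quarter + eighth) = 6; dotted quarter note = 6; dotted eighth = 3; eighth = 2; dotted quarter rest = 6; half tied to quarter (half + quarter) = 12; eighth = 2; dotted quarter rest = 6; dotted eighth rest = 3.
Sum: 6 + 6 + 3 + 2 + 6 + 12 + 2 + 6 + 3 = 46.
46 ÷ 6 = 7 complete bars with 4 sixteenth notes remaining.

4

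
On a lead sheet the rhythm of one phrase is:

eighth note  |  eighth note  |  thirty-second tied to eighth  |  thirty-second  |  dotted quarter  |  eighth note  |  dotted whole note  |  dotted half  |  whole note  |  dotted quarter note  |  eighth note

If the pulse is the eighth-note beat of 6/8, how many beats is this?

37.5

One eighth-note beat = 4 thirty-second notes.
Convert each value to thirty-second notes: eighth note = 4; eighth note = 4; thirty-second tied to eighth (thirty-second + eighth) = 5; thirty-second = 1; dotted quarter = 12; eighth note = 4; dotted whole note = 48; dotted half = 24; whole note = 32; dotted quarter note = 12; eighth note = 4.
Sum: 4 + 4 + 5 + 1 + 12 + 4 + 48 + 24 + 32 + 12 + 4 = 150.
150 ÷ 4 = 37.5 beats.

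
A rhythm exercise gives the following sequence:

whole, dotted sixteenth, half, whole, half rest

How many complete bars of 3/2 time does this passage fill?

One bar of 3/2 = 48 thirty-second notes.
Convert each value to thirty-second notes: whole = 32; dotted sixteenth = 3; half = 16; whole = 32; half rest = 16.
Altogether 32 + 3 + 16 + 32 + 16 = 99.
99 ÷ 48 = 2 complete bars with 3 left over.

2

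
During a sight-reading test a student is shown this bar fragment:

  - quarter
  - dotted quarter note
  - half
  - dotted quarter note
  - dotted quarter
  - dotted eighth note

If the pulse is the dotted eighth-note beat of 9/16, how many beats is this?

One dotted eighth-note beat = 3 sixteenth notes.
Express everything in sixteenth notes: quarter = 4; dotted quarter note = 6; half = 8; dotted quarter note = 6; dotted quarter = 6; dotted eighth note = 3.
Altogether 4 + 6 + 8 + 6 + 6 + 3 = 33.
33 ÷ 3 = 11 beats.

11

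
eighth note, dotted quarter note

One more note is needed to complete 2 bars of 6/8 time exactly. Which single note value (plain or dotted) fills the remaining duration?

whole note

2 bars of 6/8 = 12 eighth notes.
Each duration in eighth notes: eighth note = 1; dotted quarter note = 3.
Sum: 1 + 3 = 4.
Remaining: 12 − 4 = 8 eighth notes, which is a whole note.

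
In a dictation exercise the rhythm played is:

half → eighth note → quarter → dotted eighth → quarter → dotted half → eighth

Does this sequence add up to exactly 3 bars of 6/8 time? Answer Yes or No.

No

One bar of 6/8 = 12 sixteenth notes, so 3 bars = 36.
Working in sixteenth notes: half = 8; eighth note = 2; quarter = 4; dotted eighth = 3; quarter = 4; dotted half = 12; eighth = 2.
Altogether 8 + 2 + 4 + 3 + 4 + 12 + 2 = 35.
35 falls short of 36, so the answer is No.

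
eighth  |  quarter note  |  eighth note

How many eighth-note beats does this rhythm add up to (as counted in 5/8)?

One eighth-note beat = 2 sixteenth notes.
In sixteenth notes: eighth = 2; quarter note = 4; eighth note = 2.
Total: 2 + 4 + 2 = 8.
8 ÷ 2 = 4 beats.

4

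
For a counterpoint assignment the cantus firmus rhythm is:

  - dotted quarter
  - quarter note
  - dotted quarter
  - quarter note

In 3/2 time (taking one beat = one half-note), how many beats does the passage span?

2.5

One half-note beat = 4 eighth notes.
In eighth notes: dotted quarter = 3; quarter note = 2; dotted quarter = 3; quarter note = 2.
Total: 3 + 2 + 3 + 2 = 10.
10 ÷ 4 = 2.5 beats.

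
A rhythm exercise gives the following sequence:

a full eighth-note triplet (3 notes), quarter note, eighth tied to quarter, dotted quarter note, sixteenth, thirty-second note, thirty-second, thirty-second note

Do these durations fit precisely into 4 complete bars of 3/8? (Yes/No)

No

One bar of 3/8 = 12 thirty-second notes, so 4 bars = 48.
Convert each value to thirty-second notes: a full eighth-note triplet (3 notes) (three triplet eighths span one quarter) = 8; quarter note = 8; eighth tied to quarter (eighth + quarter) = 12; dotted quarter note = 12; sixteenth = 2; thirty-second note = 1; thirty-second = 1; thirty-second note = 1.
Total: 8 + 8 + 12 + 12 + 2 + 1 + 1 + 1 = 45.
45 falls short of 48, so the answer is No.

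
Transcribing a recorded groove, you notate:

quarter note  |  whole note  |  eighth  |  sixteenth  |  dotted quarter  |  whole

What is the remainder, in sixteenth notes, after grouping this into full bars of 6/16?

3

One bar of 6/16 = 6 sixteenth notes.
Each duration in sixteenth notes: quarter note = 4; whole note = 16; eighth = 2; sixteenth = 1; dotted quarter = 6; whole = 16.
Sum: 4 + 16 + 2 + 1 + 6 + 16 = 45.
45 ÷ 6 = 7 complete bars with 3 sixteenth notes remaining.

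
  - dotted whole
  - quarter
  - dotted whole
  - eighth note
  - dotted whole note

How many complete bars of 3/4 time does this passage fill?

One bar of 3/4 = 6 eighth notes.
Express everything in eighth notes: dotted whole = 12; quarter = 2; dotted whole = 12; eighth note = 1; dotted whole note = 12.
Altogether 12 + 2 + 12 + 1 + 12 = 39.
39 ÷ 6 = 6 complete bars with 3 left over.

6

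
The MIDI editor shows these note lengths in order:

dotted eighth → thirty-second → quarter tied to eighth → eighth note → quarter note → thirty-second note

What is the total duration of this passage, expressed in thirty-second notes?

Each duration in thirty-second notes: dotted eighth = 6; thirty-second = 1; quarter tied to eighth (quarter + eighth) = 12; eighth note = 4; quarter note = 8; thirty-second note = 1.
Sum: 6 + 1 + 12 + 4 + 8 + 1 = 32 thirty-second notes.

32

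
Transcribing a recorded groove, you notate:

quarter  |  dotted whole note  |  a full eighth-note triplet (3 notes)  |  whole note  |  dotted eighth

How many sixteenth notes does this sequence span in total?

51

Convert each value to sixteenth notes: quarter = 4; dotted whole note = 24; a full eighth-note triplet (3 notes) (three triplet eighths span one quarter) = 4; whole note = 16; dotted eighth = 3.
Total: 4 + 24 + 4 + 16 + 3 = 51 sixteenth notes.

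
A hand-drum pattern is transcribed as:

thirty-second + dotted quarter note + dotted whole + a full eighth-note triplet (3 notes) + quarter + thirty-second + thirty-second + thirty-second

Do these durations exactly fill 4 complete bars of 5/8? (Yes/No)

Yes

One bar of 5/8 = 20 thirty-second notes, so 4 bars = 80.
Each duration in thirty-second notes: thirty-second = 1; dotted quarter note = 12; dotted whole = 48; a full eighth-note triplet (3 notes) (three triplet eighths span one quarter) = 8; quarter = 8; thirty-second = 1; thirty-second = 1; thirty-second = 1.
Sum: 1 + 12 + 48 + 8 + 8 + 1 + 1 + 1 = 80.
80 equals 80, so the answer is Yes.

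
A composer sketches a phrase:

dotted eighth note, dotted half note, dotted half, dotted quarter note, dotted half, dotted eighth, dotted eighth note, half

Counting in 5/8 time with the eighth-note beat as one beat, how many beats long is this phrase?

One eighth-note beat = 2 sixteenth notes.
Each duration in sixteenth notes: dotted eighth note = 3; dotted half note = 12; dotted half = 12; dotted quarter note = 6; dotted half = 12; dotted eighth = 3; dotted eighth note = 3; half = 8.
Adding: 3 + 12 + 12 + 6 + 12 + 3 + 3 + 8 = 59.
59 ÷ 2 = 29.5 beats.

29.5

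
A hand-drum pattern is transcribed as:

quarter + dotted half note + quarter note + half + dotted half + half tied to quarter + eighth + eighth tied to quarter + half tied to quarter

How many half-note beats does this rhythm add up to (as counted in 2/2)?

9

One half-note beat = 4 eighth notes.
Convert each value to eighth notes: quarter = 2; dotted half note = 6; quarter note = 2; half = 4; dotted half = 6; half tied to quarter (half + quarter) = 6; eighth = 1; eighth tied to quarter (eighth + quarter) = 3; half tied to quarter (half + quarter) = 6.
Altogether 2 + 6 + 2 + 4 + 6 + 6 + 1 + 3 + 6 = 36.
36 ÷ 4 = 9 beats.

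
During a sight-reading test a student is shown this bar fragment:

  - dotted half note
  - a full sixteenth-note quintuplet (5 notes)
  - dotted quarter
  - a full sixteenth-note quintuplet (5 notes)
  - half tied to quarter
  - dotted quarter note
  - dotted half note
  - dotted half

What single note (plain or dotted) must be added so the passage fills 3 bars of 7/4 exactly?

3 bars of 7/4 = 42 eighth notes.
In eighth notes: dotted half note = 6; a full sixteenth-note quintuplet (5 notes) (five quintuplet sixteenths span one quarter) = 2; dotted quarter = 3; a full sixteenth-note quintuplet (5 notes) (five quintuplet sixteenths span one quarter) = 2; half tied to quarter (half + quarter) = 6; dotted quarter note = 3; dotted half note = 6; dotted half = 6.
Altogether 6 + 2 + 3 + 2 + 6 + 3 + 6 + 6 = 34.
Remaining: 42 − 34 = 8 eighth notes, which is a whole note.

whole note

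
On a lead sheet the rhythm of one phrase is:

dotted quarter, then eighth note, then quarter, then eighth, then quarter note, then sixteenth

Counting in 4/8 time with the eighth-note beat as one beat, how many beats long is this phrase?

9.5

One eighth-note beat = 2 sixteenth notes.
In sixteenth notes: dotted quarter = 6; eighth note = 2; quarter = 4; eighth = 2; quarter note = 4; sixteenth = 1.
Total: 6 + 2 + 4 + 2 + 4 + 1 = 19.
19 ÷ 2 = 9.5 beats.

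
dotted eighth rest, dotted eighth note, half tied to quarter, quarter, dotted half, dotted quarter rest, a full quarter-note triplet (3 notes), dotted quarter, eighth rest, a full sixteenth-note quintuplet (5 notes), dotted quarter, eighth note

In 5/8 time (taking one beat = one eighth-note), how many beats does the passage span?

One eighth-note beat = 2 sixteenth notes.
Working in sixteenth notes: dotted eighth rest = 3; dotted eighth note = 3; half tied to quarter (half + quarter) = 12; quarter = 4; dotted half = 12; dotted quarter rest = 6; a full quarter-note triplet (3 notes) (three triplet quarters span one half) = 8; dotted quarter = 6; eighth rest = 2; a full sixteenth-note quintuplet (5 notes) (five quintuplet sixteenths span one quarter) = 4; dotted quarter = 6; eighth note = 2.
Total: 3 + 3 + 12 + 4 + 12 + 6 + 8 + 6 + 2 + 4 + 6 + 2 = 68.
68 ÷ 2 = 34 beats.

34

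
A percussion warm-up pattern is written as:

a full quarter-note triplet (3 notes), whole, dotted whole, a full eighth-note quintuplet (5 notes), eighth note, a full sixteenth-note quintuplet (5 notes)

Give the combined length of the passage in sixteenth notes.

In sixteenth notes: a full quarter-note triplet (3 notes) (three triplet quarters span one half) = 8; whole = 16; dotted whole = 24; a full eighth-note quintuplet (5 notes) (five quintuplet eighths span one half) = 8; eighth note = 2; a full sixteenth-note quintuplet (5 notes) (five quintuplet sixteenths span one quarter) = 4.
Adding: 8 + 16 + 24 + 8 + 2 + 4 = 62 sixteenth notes.

62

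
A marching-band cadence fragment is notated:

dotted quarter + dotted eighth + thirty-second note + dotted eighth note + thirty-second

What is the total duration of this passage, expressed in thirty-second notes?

26

Convert each value to thirty-second notes: dotted quarter = 12; dotted eighth = 6; thirty-second note = 1; dotted eighth note = 6; thirty-second = 1.
Sum: 12 + 6 + 1 + 6 + 1 = 26 thirty-second notes.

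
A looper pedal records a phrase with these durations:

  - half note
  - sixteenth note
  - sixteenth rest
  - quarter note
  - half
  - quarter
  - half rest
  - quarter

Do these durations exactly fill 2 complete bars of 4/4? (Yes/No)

One bar of 4/4 = 16 sixteenth notes, so 2 bars = 32.
In sixteenth notes: half note = 8; sixteenth note = 1; sixteenth rest = 1; quarter note = 4; half = 8; quarter = 4; half rest = 8; quarter = 4.
Total: 8 + 1 + 1 + 4 + 8 + 4 + 8 + 4 = 38.
38 exceeds 32, so the answer is No.

No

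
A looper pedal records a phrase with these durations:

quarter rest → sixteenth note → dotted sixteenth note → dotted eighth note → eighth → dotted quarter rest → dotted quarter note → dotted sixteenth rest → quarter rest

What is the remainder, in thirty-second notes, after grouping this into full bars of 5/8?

18

One bar of 5/8 = 20 thirty-second notes.
Each duration in thirty-second notes: quarter rest = 8; sixteenth note = 2; dotted sixteenth note = 3; dotted eighth note = 6; eighth = 4; dotted quarter rest = 12; dotted quarter note = 12; dotted sixteenth rest = 3; quarter rest = 8.
Sum: 8 + 2 + 3 + 6 + 4 + 12 + 12 + 3 + 8 = 58.
58 ÷ 20 = 2 complete bars with 18 thirty-second notes remaining.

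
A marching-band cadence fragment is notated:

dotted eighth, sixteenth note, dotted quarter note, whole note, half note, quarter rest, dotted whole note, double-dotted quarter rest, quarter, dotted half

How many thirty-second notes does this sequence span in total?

170

Express everything in thirty-second notes: dotted eighth = 6; sixteenth note = 2; dotted quarter note = 12; whole note = 32; half note = 16; quarter rest = 8; dotted whole note = 48; double-dotted quarter rest = 14; quarter = 8; dotted half = 24.
Altogether 6 + 2 + 12 + 32 + 16 + 8 + 48 + 14 + 8 + 24 = 170 thirty-second notes.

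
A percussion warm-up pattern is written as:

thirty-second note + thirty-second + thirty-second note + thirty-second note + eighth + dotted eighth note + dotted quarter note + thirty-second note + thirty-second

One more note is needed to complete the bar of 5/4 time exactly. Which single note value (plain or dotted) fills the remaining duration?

The bar of 5/4 = 40 thirty-second notes.
Convert each value to thirty-second notes: thirty-second note = 1; thirty-second = 1; thirty-second note = 1; thirty-second note = 1; eighth = 4; dotted eighth note = 6; dotted quarter note = 12; thirty-second note = 1; thirty-second = 1.
Sum: 1 + 1 + 1 + 1 + 4 + 6 + 12 + 1 + 1 = 28.
Remaining: 40 − 28 = 12 thirty-second notes, which is a dotted quarter note.

dotted quarter note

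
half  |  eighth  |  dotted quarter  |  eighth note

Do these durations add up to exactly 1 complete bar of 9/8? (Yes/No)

One bar of 9/8 = 9 eighth notes.
Working in eighth notes: half = 4; eighth = 1; dotted quarter = 3; eighth note = 1.
Adding: 4 + 1 + 3 + 1 = 9.
9 equals 9, so the answer is Yes.

Yes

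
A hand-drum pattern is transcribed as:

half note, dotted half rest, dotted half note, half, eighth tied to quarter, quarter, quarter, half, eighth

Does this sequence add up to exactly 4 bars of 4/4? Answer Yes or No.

One bar of 4/4 = 8 eighth notes, so 4 bars = 32.
Express everything in eighth notes: half note = 4; dotted half rest = 6; dotted half note = 6; half = 4; eighth tied to quarter (eighth + quarter) = 3; quarter = 2; quarter = 2; half = 4; eighth = 1.
Sum: 4 + 6 + 6 + 4 + 3 + 2 + 2 + 4 + 1 = 32.
32 equals 32, so the answer is Yes.

Yes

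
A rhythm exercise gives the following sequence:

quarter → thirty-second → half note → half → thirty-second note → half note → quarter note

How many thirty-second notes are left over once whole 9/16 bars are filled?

One bar of 9/16 = 18 thirty-second notes.
Working in thirty-second notes: quarter = 8; thirty-second = 1; half note = 16; half = 16; thirty-second note = 1; half note = 16; quarter note = 8.
Altogether 8 + 1 + 16 + 16 + 1 + 16 + 8 = 66.
66 ÷ 18 = 3 complete bars with 12 thirty-second notes remaining.

12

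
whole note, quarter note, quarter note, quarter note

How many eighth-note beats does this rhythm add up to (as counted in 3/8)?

14

One eighth-note beat = 2 sixteenth notes.
Each duration in sixteenth notes: whole note = 16; quarter note = 4; quarter note = 4; quarter note = 4.
Total: 16 + 4 + 4 + 4 = 28.
28 ÷ 2 = 14 beats.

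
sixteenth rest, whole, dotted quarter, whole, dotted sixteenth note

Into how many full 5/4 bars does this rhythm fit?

2

One bar of 5/4 = 40 thirty-second notes.
In thirty-second notes: sixteenth rest = 2; whole = 32; dotted quarter = 12; whole = 32; dotted sixteenth note = 3.
Sum: 2 + 32 + 12 + 32 + 3 = 81.
81 ÷ 40 = 2 complete bars with 1 left over.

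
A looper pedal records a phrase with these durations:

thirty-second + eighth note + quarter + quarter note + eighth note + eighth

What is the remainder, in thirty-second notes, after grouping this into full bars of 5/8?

One bar of 5/8 = 20 thirty-second notes.
Each duration in thirty-second notes: thirty-second = 1; eighth note = 4; quarter = 8; quarter note = 8; eighth note = 4; eighth = 4.
Total: 1 + 4 + 8 + 8 + 4 + 4 = 29.
29 ÷ 20 = 1 complete bar with 9 thirty-second notes remaining.

9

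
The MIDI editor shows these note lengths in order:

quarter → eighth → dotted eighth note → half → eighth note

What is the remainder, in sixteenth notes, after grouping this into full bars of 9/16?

One bar of 9/16 = 9 sixteenth notes.
Express everything in sixteenth notes: quarter = 4; eighth = 2; dotted eighth note = 3; half = 8; eighth note = 2.
Sum: 4 + 2 + 3 + 8 + 2 = 19.
19 ÷ 9 = 2 complete bars with 1 sixteenth note remaining.

1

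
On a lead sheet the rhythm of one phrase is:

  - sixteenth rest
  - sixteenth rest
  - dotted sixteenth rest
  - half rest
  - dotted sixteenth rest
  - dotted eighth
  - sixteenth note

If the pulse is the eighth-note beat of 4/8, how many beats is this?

8.5

One eighth-note beat = 4 thirty-second notes.
In thirty-second notes: sixteenth rest = 2; sixteenth rest = 2; dotted sixteenth rest = 3; half rest = 16; dotted sixteenth rest = 3; dotted eighth = 6; sixteenth note = 2.
Sum: 2 + 2 + 3 + 16 + 3 + 6 + 2 = 34.
34 ÷ 4 = 8.5 beats.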